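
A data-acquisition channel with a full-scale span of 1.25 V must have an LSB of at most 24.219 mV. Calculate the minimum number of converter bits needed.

Number of steps required ≥ 1.25 V / 24.219 mV = 51.61.
Need 2^N ≥ 51.61; 2^5 = 32, 2^6 = 64.
Minimum N = 6.

6 bits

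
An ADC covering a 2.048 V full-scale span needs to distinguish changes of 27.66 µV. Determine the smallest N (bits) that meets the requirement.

Number of steps required ≥ 2.048 V / 27.66 µV = 74041.94.
Need 2^N ≥ 74041.94; 2^16 = 65536, 2^17 = 131072.
Minimum N = 17.

17 bits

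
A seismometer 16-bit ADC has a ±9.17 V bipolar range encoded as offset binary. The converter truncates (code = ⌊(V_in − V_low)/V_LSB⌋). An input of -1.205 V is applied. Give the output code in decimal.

code 28462

LSB = 18.34 V / 65536 = 279.85 µV.
(V_in − V_low)/LSB = (-1.205 − (−9.17)) / 0.000279846 = 28462.063.
Floor → code 28462.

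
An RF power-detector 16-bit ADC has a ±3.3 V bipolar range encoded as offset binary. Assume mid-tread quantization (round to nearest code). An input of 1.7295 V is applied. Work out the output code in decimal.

With 65536 levels over 6.6 V, one step is 100.71 µV.
Input sits at 49941.411 steps above V_low.
So the output code is 49941.

code 49941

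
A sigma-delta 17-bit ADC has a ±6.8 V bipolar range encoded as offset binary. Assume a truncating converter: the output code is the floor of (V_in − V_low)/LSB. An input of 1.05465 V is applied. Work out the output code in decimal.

Full-scale span = 13.6 V; LSB = 13.6/2^17 = 103.76 µV.
(1.05465 − (−6.8)) / 0.00010376 = 75700.344 LSBs.
⌊·⌋(75700.344) = 75700.

code 75700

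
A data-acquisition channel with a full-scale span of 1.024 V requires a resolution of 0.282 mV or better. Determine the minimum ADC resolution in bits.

Number of steps required ≥ 1.024 V / 0.282 mV = 3631.21.
Need 2^N ≥ 3631.21; 2^11 = 2048, 2^12 = 4096.
Minimum N = 12.

12 bits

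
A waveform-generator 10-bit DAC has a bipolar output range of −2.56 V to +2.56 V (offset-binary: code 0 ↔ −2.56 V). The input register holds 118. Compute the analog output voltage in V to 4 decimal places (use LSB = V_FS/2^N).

LSB = 5.12 V / 2^10 = 5.000 mV.
V_out = (−2.56) + 118 × 0.005 V = -1.97 V.

-1.9700 V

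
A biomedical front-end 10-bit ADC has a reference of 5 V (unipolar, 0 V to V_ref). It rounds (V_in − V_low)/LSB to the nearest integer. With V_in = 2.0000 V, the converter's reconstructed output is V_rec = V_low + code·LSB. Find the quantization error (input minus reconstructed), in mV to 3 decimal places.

Step size: 5 V ÷ 2^10 = 4.883 mV.
Scaled input = 409.6000 LSBs, so code = 410.
V_rec = 0 + 410·0.00488281 = 2.0019531 V.
Difference: -0.00195312 V → -1.953 mV.

-1.953 mV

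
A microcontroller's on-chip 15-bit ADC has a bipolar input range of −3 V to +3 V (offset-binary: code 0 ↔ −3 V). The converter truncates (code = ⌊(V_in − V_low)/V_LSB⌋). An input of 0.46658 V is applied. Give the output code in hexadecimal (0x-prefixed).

With 32768 levels over 6 V, one step is 183.11 µV.
(0.46658 − (−3)) / 0.000183105 = 18932.149 LSBs.
⌊·⌋(18932.149) = 18932.
In hexadecimal (0x-prefixed): 0x49F4.

code 0x49F4 (decimal 18932)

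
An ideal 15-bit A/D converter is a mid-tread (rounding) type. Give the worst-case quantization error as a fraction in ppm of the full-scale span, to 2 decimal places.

15.26 ppm

Rounding → worst-case error = ½ LSB = V_FS/2^16, so 1e+06/65536 = 15.2588 ppm of full scale.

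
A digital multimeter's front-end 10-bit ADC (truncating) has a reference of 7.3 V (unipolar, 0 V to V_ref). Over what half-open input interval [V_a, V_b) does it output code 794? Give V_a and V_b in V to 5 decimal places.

LSB = 7.3/2^10 = 7.129 mV.
V_a = V_low + 794·LSB = 5.66035 V; V_b = V_low + 795·LSB = 5.66748 V.

[5.66035 V, 5.66748 V)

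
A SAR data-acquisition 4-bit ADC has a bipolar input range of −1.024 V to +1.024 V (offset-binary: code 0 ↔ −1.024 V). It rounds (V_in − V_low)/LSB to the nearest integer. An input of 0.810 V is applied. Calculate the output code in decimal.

code 14

LSB = 2.048 V / 16 = 128.000 mV.
(0.810 − (−1.024)) / 0.128 = 14.328 LSBs.
Round → code 14.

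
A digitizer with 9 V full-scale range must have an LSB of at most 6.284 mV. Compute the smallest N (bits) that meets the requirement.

Number of steps required ≥ 9 V / 6.284 mV = 1432.21.
Need 2^N ≥ 1432.21; 2^10 = 1024, 2^11 = 2048.
Minimum N = 11.

11 bits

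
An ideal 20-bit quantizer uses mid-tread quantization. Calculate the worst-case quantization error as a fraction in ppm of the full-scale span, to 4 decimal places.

Rounding → worst-case error = ½ LSB = V_FS/2^21, so 1e+06/2097152 = 0.476837 ppm of full scale.

0.4768 ppm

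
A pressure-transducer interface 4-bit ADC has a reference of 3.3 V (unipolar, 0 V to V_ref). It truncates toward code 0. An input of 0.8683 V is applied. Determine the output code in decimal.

Full-scale span = 3.3 V; LSB = 3.3/2^4 = 206.250 mV.
(V_in − V_low)/LSB = (0.8683 − 0) / 0.20625 = 4.210.
So the output code is 4.

code 4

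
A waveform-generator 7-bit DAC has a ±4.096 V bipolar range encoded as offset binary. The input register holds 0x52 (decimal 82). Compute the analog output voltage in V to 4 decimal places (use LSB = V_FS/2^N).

LSB = 8.192 V / 2^7 = 64.000 mV.
Code 0x52 = 82 decimal.
V_out = (−4.096) + 82 × 0.064 V = 1.152 V.

1.1520 V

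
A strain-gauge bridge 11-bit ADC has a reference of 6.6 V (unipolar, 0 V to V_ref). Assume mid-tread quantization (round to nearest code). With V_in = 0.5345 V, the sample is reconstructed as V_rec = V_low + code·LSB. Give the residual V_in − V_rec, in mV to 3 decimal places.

-0.461 mV

One LSB is 6.6 V / 2048 = 3.223 mV.
(0.5345 − 0)/0.00322266 = 165.8570; round gives code 166.
V_rec = 0 + 166·0.00322266 = 0.53496094 V.
Difference: -0.000460937 V → -0.461 mV.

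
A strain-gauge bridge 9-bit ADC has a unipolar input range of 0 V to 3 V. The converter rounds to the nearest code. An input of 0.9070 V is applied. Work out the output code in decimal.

code 155

LSB = 3 V / 512 = 5.859 mV.
Input sits at 154.795 steps above V_low.
So the output code is 155.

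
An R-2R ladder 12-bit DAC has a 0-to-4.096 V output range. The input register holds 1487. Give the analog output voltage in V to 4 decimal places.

LSB = 4.096 V / 2^12 = 1.000 mV.
V_out = 0 + 1487 × 0.001 V = 1.487 V.

1.4870 V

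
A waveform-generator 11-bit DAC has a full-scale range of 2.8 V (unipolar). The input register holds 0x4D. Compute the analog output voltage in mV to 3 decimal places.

LSB = 2.8 V / 2^11 = 1.367 mV.
Code 0x4D = 77 decimal.
V_out = 0 + 77 × 0.00136719 V = 0.105273 V.
= 105.273 mV.

105.273 mV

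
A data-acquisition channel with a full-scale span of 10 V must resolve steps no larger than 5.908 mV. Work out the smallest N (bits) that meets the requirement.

Number of steps required ≥ 10 V / 5.908 mV = 1692.62.
Need 2^N ≥ 1692.62; 2^10 = 1024, 2^11 = 2048.
Minimum N = 11.

11 bits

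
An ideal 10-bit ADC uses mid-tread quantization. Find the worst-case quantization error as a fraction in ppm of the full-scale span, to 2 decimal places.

Rounding → worst-case error = ½ LSB = V_FS/2^11, so 1e+06/2048 = 488.281 ppm of full scale.

488.28 ppm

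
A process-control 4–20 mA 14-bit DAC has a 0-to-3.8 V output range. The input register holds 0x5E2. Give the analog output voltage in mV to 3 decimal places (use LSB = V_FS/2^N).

349.292 mV

LSB = 3.8 V / 2^14 = 231.93 µV.
Code 0x5E2 = 1506 decimal.
V_out = 0 + 1506 × 0.000231934 V = 0.349292 V.
= 349.292 mV.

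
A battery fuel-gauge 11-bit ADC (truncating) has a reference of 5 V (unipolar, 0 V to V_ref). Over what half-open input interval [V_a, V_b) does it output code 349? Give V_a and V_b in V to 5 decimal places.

[0.85205 V, 0.85449 V)

LSB = 5/2^11 = 2.441 mV.
V_a = V_low + 349·LSB = 0.852051 V; V_b = V_low + 350·LSB = 0.854492 V.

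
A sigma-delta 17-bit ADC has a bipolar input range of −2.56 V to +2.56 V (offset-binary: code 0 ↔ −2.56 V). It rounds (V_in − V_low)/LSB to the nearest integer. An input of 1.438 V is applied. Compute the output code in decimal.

LSB = 5.12 V / 131072 = 39.06 µV.
(1.438 − (−2.56)) / 3.90625e-05 = 102348.800 LSBs.
round(102348.800) = 102349.

code 102349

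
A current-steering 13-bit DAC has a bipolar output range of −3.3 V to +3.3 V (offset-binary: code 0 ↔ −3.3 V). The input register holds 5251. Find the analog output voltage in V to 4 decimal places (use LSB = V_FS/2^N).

LSB = 6.6 V / 2^13 = 0.806 mV.
V_out = (−3.3) + 5251 × 0.000805664 V = 0.930542 V.

0.9305 V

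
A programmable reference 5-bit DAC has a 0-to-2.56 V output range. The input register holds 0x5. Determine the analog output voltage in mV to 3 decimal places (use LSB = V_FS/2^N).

LSB = 2.56 V / 2^5 = 80.000 mV.
Code 0x5 = 5 decimal.
V_out = 0 + 5 × 0.08 V = 0.4 V.
= 400.000 mV.

400.000 mV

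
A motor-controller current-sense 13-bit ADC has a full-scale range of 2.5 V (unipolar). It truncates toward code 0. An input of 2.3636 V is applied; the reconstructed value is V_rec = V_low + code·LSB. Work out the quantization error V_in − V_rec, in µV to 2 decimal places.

13.57 µV

LSB = 2.5/2^13 = 305.18 µV.
(2.3636 − 0)/0.000305176 = 7745.0445; ⌊·⌋ gives code 7745.
Code 7745 maps back to 0 + 7745×0.000305176 V = 2.3635864 V.
V_in − V_rec = 1.35742e-05 V = 13.57 µV.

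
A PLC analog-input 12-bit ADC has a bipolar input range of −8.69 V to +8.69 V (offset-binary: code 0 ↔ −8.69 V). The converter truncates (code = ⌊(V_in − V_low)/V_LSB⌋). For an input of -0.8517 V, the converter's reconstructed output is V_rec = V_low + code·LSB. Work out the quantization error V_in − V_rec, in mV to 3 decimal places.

1.176 mV

LSB = 17.38/2^12 = 4.243 mV.
(-0.8517 − (−8.69))/0.00424316 = 1847.2771; ⌊·⌋ gives code 1847.
V_rec = (−8.69) + 1847·0.00424316 = -0.85287598 V.
Error = -0.8517 − (−0.85287598) = 0.00117598 V = 1.176 mV.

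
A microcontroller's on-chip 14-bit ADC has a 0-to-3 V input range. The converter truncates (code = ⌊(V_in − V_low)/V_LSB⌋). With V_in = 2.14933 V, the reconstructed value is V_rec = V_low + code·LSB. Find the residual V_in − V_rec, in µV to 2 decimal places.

One LSB is 3 V / 16384 = 183.11 µV.
(2.14933 − 0)/0.000183105 = 11738.2076; ⌊·⌋ gives code 11738.
Code 11738 maps back to 0 + 11738×0.000183105 V = 2.149292 V.
V_in − V_rec = 3.80078e-05 V = 38.01 µV.

38.01 µV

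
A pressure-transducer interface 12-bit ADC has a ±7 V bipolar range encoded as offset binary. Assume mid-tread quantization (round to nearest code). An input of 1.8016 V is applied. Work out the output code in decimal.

LSB = 14 V / 4096 = 3.418 mV.
(1.8016 − (−7)) / 0.00341797 = 2575.097 LSBs.
So the output code is 2575.

code 2575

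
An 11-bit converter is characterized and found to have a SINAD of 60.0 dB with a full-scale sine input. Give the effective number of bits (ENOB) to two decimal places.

9.67 bits

ENOB = (SINAD − 1.76) / 6.02 = (60.0 − 1.76)/6.02 = 9.674.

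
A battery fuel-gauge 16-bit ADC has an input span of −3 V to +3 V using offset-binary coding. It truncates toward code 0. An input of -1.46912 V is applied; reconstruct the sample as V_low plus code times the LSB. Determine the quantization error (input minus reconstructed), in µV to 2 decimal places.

26.73 µV

LSB = 6/2^16 = 91.55 µV.
Scaled input = 16721.2919 LSBs, so code = 16721.
V_rec = (−3) + 16721·9.15527e-05 = -1.4691467 V.
Error = -1.46912 − (−1.4691467) = 2.67285e-05 V = 26.73 µV.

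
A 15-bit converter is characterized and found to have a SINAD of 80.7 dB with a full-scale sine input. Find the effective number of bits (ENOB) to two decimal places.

13.11 bits

ENOB = (SINAD − 1.76) / 6.02 = (80.7 − 1.76)/6.02 = 13.113.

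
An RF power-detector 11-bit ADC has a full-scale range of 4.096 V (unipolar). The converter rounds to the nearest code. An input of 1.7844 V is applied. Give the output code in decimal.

LSB = 4.096 V / 2048 = 2.000 mV.
(1.7844 − 0) / 0.002 = 892.200 LSBs.
So the output code is 892.

code 892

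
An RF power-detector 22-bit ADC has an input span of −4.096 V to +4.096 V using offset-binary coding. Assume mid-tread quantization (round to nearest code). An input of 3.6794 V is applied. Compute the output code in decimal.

code 3981005

With 4194304 levels over 8.192 V, one step is 1.95 µV.
Input sits at 3981004.800 steps above V_low.
round(3981004.800) = 3981005.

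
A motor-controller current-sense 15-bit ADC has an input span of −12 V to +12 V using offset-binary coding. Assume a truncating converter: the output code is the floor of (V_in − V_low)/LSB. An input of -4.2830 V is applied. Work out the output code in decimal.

code 10536

LSB = 24 V / 32768 = 0.732 mV.
(V_in − V_low)/LSB = (-4.2830 − (−12)) / 0.000732422 = 10536.277.
So the output code is 10536.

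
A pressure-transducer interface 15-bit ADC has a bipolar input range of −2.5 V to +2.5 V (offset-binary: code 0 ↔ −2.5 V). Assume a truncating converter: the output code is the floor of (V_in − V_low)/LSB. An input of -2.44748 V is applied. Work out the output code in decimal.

Full-scale span = 5 V; LSB = 5/2^15 = 152.59 µV.
(V_in − V_low)/LSB = (-2.44748 − (−2.5)) / 0.000152588 = 344.195.
⌊·⌋(344.195) = 344.

code 344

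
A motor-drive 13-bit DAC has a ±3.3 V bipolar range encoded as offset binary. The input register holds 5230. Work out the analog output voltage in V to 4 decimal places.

LSB = 6.6 V / 2^13 = 0.806 mV.
V_out = (−3.3) + 5230 × 0.000805664 V = 0.913623 V.

0.9136 V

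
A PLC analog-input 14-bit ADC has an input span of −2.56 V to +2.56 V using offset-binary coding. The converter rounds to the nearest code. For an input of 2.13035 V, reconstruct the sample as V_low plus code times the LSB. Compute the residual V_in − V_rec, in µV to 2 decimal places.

37.50 µV

Step size: 5.12 V ÷ 2^14 = 312.50 µV.
(2.13035 − (−2.56))/0.0003125 = 15009.1200; round gives code 15009.
V_rec = (−2.56) + 15009·0.0003125 = 2.1303125 V.
V_in − V_rec = 3.75e-05 V = 37.50 µV.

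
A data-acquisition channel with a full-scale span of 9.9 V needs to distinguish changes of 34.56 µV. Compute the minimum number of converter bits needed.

Number of steps required ≥ 9.9 V / 34.56 µV = 286458.33.
Need 2^N ≥ 286458.33; 2^18 = 262144, 2^19 = 524288.
Minimum N = 19.

19 bits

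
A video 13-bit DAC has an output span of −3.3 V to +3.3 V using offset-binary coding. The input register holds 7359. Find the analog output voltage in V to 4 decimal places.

2.6289 V

LSB = 6.6 V / 2^13 = 0.806 mV.
V_out = (−3.3) + 7359 × 0.000805664 V = 2.62888 V.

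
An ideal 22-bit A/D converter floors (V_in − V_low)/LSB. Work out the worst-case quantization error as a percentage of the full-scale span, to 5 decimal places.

Truncating → worst-case error = 1 LSB = V_FS/2^22, so 100/4194304 = 2.38419e-05 % of full scale.

0.00002 %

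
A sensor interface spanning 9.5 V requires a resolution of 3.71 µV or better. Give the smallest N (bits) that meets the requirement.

Number of steps required ≥ 9.5 V / 3.71 µV = 2560646.90.
Need 2^N ≥ 2560646.90; 2^21 = 2097152, 2^22 = 4194304.
Minimum N = 22.

22 bits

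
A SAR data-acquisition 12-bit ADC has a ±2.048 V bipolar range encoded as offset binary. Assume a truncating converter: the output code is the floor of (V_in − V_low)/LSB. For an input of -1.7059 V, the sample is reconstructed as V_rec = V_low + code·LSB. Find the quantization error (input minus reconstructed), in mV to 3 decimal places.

0.100 mV

One LSB is 4.096 V / 4096 = 1.000 mV.
Scaled input = 342.1000 LSBs, so code = 342.
Reconstructed: -1.706 V.
V_in − V_rec = 0.0001 V = 0.100 mV.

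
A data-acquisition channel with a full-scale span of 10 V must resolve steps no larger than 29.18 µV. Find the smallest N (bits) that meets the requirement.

19 bits

Number of steps required ≥ 10 V / 29.18 µV = 342700.48.
Need 2^N ≥ 342700.48; 2^18 = 262144, 2^19 = 524288.
Minimum N = 19.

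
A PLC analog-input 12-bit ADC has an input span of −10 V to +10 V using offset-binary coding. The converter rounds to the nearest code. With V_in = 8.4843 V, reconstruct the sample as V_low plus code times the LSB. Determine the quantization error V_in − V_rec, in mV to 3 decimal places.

LSB = 20/2^12 = 4.883 mV.
Scaled input = 3785.5846 LSBs, so code = 3786.
V_rec = (−10) + 3786·0.00488281 = 8.4863281 V.
Error = 8.4843 − 8.4863281 = -0.00202812 V = -2.028 mV.

-2.028 mV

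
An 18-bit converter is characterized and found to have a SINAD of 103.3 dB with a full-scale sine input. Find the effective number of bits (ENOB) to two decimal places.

ENOB = (SINAD − 1.76) / 6.02 = (103.3 − 1.76)/6.02 = 16.867.

16.87 bits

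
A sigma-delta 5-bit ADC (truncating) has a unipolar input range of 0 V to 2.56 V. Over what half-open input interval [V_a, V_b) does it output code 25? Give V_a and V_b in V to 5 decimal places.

LSB = 2.56/2^5 = 80.000 mV.
V_a = V_low + 25·LSB = 2 V; V_b = V_low + 26·LSB = 2.08 V.

[2.00000 V, 2.08000 V)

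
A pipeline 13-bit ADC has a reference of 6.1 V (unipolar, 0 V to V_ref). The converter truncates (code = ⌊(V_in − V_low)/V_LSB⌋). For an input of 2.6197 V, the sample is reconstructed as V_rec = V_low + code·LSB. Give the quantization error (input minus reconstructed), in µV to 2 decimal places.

One LSB is 6.1 V / 8192 = 0.745 mV.
(2.6197 − 0)/0.000744629 = 3518.1283; ⌊·⌋ gives code 3518.
V_rec = 0 + 3518·0.000744629 = 2.6196045 V.
Difference: 9.55078e-05 V → 95.51 µV.

95.51 µV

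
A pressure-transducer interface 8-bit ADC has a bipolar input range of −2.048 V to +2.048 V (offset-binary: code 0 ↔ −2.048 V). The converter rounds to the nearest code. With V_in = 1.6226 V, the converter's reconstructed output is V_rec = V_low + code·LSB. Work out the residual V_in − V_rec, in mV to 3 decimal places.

6.600 mV

Step size: 4.096 V ÷ 2^8 = 16.000 mV.
(1.6226 − (−2.048))/0.016 = 229.4125; round gives code 229.
Reconstructed: 1.616 V.
Difference: 0.0066 V → 6.600 mV.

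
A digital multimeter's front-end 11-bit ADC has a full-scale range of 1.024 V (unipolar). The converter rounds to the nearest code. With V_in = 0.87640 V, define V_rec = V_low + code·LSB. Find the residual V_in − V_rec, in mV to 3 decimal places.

LSB = 1.024/2^11 = 0.500 mV.
Scaled input = 1752.8000 LSBs, so code = 1753.
Reconstructed: 0.8765 V.
V_in − V_rec = -0.0001 V = -0.100 mV.

-0.100 mV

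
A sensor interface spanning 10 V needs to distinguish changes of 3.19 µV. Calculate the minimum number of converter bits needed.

22 bits

Number of steps required ≥ 10 V / 3.19 µV = 3134796.24.
Need 2^N ≥ 3134796.24; 2^21 = 2097152, 2^22 = 4194304.
Minimum N = 22.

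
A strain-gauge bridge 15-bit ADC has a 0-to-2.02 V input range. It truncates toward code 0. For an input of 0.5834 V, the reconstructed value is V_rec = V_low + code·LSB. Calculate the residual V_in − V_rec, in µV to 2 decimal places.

LSB = 2.02/2^15 = 61.65 µV.
Scaled input = 9463.7877 LSBs, so code = 9463.
V_rec = 0 + 9463·6.16455e-05 = 0.58335144 V.
V_in − V_rec = 4.85596e-05 V = 48.56 µV.

48.56 µV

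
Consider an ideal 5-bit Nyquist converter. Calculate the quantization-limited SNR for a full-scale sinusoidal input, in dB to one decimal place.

31.9 dB

SNR ≈ 6.02·N + 1.76 dB = 6.02·5 + 1.76 = 31.86 dB.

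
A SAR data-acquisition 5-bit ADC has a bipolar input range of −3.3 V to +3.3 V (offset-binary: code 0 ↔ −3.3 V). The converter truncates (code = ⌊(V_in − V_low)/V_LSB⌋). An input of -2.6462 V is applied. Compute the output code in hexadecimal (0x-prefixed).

code 0x3 (decimal 3)

Full-scale span = 6.6 V; LSB = 6.6/2^5 = 206.250 mV.
(-2.6462 − (−3.3)) / 0.20625 = 3.170 LSBs.
⌊·⌋(3.170) = 3.
In hexadecimal (0x-prefixed): 0x3.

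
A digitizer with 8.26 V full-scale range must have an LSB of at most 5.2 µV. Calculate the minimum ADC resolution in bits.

21 bits

Number of steps required ≥ 8.26 V / 5.2 µV = 1588461.54.
Need 2^N ≥ 1588461.54; 2^20 = 1048576, 2^21 = 2097152.
Minimum N = 21.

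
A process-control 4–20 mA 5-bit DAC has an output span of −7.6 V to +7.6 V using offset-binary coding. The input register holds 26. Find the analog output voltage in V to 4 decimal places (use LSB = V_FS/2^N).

4.7500 V

LSB = 15.2 V / 2^5 = 475.000 mV.
V_out = (−7.6) + 26 × 0.475 V = 4.75 V.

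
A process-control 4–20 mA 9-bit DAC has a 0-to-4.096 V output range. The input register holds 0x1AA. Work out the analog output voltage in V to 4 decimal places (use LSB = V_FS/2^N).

3.4080 V

LSB = 4.096 V / 2^9 = 8.000 mV.
Code 0x1AA = 426 decimal.
V_out = 0 + 426 × 0.008 V = 3.408 V.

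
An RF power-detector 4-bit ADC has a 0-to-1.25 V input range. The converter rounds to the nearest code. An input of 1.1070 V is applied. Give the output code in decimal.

code 14

Full-scale span = 1.25 V; LSB = 1.25/2^4 = 78.125 mV.
(1.1070 − 0) / 0.078125 = 14.170 LSBs.
Round → code 14.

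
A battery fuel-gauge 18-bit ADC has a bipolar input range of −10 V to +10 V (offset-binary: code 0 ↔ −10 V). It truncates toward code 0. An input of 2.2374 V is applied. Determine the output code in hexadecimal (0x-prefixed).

With 262144 levels over 20 V, one step is 76.29 µV.
(2.2374 − (−10)) / 7.62939e-05 = 160398.049 LSBs.
⌊·⌋(160398.049) = 160398.
In hexadecimal (0x-prefixed): 0x2728E.

code 0x2728E (decimal 160398)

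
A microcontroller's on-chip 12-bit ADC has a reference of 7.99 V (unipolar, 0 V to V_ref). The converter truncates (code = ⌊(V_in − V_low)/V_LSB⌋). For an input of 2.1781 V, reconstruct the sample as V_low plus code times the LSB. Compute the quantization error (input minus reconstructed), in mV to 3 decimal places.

1.137 mV

Step size: 7.99 V ÷ 2^12 = 1.951 mV.
(2.1781 − 0)/0.00195068 = 1116.5829; ⌊·⌋ gives code 1116.
Reconstructed: 2.1769629 V.
V_in − V_rec = 0.00113711 V = 1.137 mV.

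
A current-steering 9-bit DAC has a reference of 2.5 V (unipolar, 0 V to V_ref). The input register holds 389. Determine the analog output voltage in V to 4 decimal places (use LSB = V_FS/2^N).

LSB = 2.5 V / 2^9 = 4.883 mV.
V_out = 0 + 389 × 0.00488281 V = 1.89941 V.

1.8994 V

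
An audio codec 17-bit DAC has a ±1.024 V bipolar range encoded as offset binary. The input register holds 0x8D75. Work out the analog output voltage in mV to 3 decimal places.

LSB = 2.048 V / 2^17 = 15.62 µV.
Code 0x8D75 = 36213 decimal.
V_out = (−1.024) + 36213 × 1.5625e-05 V = -0.458172 V.
= -458.172 mV.

-458.172 mV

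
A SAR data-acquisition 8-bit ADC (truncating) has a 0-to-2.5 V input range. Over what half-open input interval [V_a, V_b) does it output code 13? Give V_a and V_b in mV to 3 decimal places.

[126.953 mV, 136.719 mV)

LSB = 2.5/2^8 = 9.766 mV.
V_a = V_low + 13·LSB = 0.126953 V; V_b = V_low + 14·LSB = 0.136719 V.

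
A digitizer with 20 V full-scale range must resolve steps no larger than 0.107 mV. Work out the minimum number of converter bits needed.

18 bits

Number of steps required ≥ 20 V / 0.107 mV = 186915.89.
Need 2^N ≥ 186915.89; 2^17 = 131072, 2^18 = 262144.
Minimum N = 18.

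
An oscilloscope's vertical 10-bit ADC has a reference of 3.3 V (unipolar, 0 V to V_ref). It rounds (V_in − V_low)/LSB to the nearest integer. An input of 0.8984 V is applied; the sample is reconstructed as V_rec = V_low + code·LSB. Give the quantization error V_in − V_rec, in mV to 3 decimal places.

One LSB is 3.3 V / 1024 = 3.223 mV.
Scaled input = 278.7762 LSBs, so code = 279.
Code 279 maps back to 0 + 279×0.00322266 V = 0.89912109 V.
Error = 0.8984 − 0.89912109 = -0.000721094 V = -0.721 mV.

-0.721 mV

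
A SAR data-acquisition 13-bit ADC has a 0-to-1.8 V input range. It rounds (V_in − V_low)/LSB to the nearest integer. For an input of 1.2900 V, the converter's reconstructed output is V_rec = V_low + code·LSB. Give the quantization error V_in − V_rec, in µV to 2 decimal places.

-14.65 µV

LSB = 1.8/2^13 = 219.73 µV.
Scaled input = 5870.9333 LSBs, so code = 5871.
Reconstructed: 1.2900146 V.
V_in − V_rec = -1.46484e-05 V = -14.65 µV.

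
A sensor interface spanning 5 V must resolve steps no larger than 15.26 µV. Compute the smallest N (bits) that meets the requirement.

Number of steps required ≥ 5 V / 15.26 µV = 327654.00.
Need 2^N ≥ 327654.00; 2^18 = 262144, 2^19 = 524288.
Minimum N = 19.

19 bits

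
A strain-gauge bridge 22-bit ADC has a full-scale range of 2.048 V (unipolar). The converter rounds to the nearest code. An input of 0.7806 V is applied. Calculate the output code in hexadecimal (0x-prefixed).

LSB = 2.048 V / 4194304 = 0.49 µV.
(V_in − V_low)/LSB = (0.7806 − 0) / 4.88281e-07 = 1598668.800.
So the output code is 1598669.
In hexadecimal (0x-prefixed): 0x1864CD.

code 0x1864CD (decimal 1598669)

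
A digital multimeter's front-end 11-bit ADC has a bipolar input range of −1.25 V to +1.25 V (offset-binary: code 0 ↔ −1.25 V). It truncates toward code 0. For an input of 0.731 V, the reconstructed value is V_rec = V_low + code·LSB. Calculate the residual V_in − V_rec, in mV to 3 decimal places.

One LSB is 2.5 V / 2048 = 1.221 mV.
(0.731 − (−1.25))/0.0012207 = 1622.8352; ⌊·⌋ gives code 1622.
V_rec = (−1.25) + 1622·0.0012207 = 0.72998047 V.
Difference: 0.00101953 V → 1.020 mV.

1.020 mV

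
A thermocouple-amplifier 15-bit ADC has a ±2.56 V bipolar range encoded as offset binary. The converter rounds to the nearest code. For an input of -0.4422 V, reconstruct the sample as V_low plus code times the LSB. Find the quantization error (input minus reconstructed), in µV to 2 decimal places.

One LSB is 5.12 V / 32768 = 156.25 µV.
(-0.4422 − (−2.56))/0.00015625 = 13553.9200; round gives code 13554.
Code 13554 maps back to (−2.56) + 13554×0.00015625 V = -0.4421875 V.
V_in − V_rec = -1.25e-05 V = -12.50 µV.

-12.50 µV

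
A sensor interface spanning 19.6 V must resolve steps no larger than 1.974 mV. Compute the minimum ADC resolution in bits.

14 bits

Number of steps required ≥ 19.6 V / 1.974 mV = 9929.08.
Need 2^N ≥ 9929.08; 2^13 = 8192, 2^14 = 16384.
Minimum N = 14.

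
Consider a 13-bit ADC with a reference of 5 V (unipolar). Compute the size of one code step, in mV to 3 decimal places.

0.610 mV

Full-scale span = 5 V.
LSB = 5 / 2^13 = 5 / 8192 = 0.000610352 V = 0.610 mV.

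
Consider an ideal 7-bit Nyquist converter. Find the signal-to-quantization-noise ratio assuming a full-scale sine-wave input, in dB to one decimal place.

SNR ≈ 6.02·N + 1.76 dB = 6.02·7 + 1.76 = 43.90 dB.

43.9 dB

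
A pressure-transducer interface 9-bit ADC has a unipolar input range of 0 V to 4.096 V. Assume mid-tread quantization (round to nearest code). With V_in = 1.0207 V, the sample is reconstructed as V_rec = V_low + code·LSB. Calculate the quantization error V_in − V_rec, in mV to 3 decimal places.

Step size: 4.096 V ÷ 2^9 = 8.000 mV.
Scaled input = 127.5875 LSBs, so code = 128.
Code 128 maps back to 0 + 128×0.008 V = 1.024 V.
Error = 1.0207 − 1.024 = -0.0033 V = -3.300 mV.

-3.300 mV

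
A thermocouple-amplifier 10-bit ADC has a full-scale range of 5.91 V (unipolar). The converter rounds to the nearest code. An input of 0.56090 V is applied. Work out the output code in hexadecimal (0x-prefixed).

With 1024 levels over 5.91 V, one step is 5.771 mV.
(0.56090 − 0) / 0.00577148 = 97.185 LSBs.
round(97.185) = 97.
In hexadecimal (0x-prefixed): 0x61.

code 0x61 (decimal 97)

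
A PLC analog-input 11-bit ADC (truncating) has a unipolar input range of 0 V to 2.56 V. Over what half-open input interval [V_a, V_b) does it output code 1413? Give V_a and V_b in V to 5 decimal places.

[1.76625 V, 1.76750 V)

LSB = 2.56/2^11 = 1.250 mV.
V_a = V_low + 1413·LSB = 1.76625 V; V_b = V_low + 1414·LSB = 1.7675 V.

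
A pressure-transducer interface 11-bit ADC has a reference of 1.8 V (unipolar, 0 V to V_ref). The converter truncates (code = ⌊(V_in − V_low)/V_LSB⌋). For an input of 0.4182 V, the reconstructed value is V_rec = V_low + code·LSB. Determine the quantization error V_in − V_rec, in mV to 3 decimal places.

0.720 mV

One LSB is 1.8 V / 2048 = 0.879 mV.
(V_in − V_low)/LSB = (0.4182 − 0)/0.000878906 = 475.8187 → code 475 (floor).
Code 475 maps back to 0 + 475×0.000878906 V = 0.41748047 V.
Difference: 0.000719531 V → 0.720 mV.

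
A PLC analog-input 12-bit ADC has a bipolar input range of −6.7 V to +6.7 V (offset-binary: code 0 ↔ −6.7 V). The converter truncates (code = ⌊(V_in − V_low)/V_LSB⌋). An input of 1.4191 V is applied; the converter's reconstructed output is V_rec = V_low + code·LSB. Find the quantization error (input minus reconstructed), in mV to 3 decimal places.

One LSB is 13.4 V / 4096 = 3.271 mV.
(V_in − V_low)/LSB = (1.4191 − (−6.7))/0.00327148 = 2481.7786 → code 2481 (floor).
Reconstructed: 1.4165527 V.
Error = 1.4191 − 1.4165527 = 0.00254727 V = 2.547 mV.

2.547 mV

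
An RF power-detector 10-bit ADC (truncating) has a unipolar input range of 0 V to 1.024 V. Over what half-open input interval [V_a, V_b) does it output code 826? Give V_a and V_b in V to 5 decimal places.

LSB = 1.024/2^10 = 1.000 mV.
V_a = V_low + 826·LSB = 0.826 V; V_b = V_low + 827·LSB = 0.827 V.

[0.82600 V, 0.82700 V)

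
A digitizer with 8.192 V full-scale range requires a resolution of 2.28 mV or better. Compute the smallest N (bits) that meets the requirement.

12 bits

Number of steps required ≥ 8.192 V / 2.28 mV = 3592.98.
Need 2^N ≥ 3592.98; 2^11 = 2048, 2^12 = 4096.
Minimum N = 12.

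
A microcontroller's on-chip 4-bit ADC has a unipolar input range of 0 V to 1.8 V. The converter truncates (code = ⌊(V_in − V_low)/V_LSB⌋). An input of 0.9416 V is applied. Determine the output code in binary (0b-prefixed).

code 0b1000 (decimal 8)

LSB = 1.8 V / 16 = 112.500 mV.
(V_in − V_low)/LSB = (0.9416 − 0) / 0.1125 = 8.370.
So the output code is 8.
In binary (0b-prefixed): 0b1000.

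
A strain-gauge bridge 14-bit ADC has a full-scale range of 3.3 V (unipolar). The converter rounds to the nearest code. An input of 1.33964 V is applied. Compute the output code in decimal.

With 16384 levels over 3.3 V, one step is 201.42 µV.
(1.33964 − 0) / 0.000201416 = 6651.110 LSBs.
So the output code is 6651.

code 6651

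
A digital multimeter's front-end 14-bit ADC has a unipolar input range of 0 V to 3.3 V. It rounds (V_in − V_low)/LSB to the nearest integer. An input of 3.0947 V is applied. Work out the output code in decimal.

LSB = 3.3 V / 16384 = 201.42 µV.
Input sits at 15364.717 steps above V_low.
round(15364.717) = 15365.

code 15365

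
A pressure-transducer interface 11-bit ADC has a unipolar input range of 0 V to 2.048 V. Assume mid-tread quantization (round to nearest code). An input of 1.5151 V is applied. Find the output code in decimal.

Full-scale span = 2.048 V; LSB = 2.048/2^11 = 1.000 mV.
Input sits at 1515.100 steps above V_low.
Round → code 1515.

code 1515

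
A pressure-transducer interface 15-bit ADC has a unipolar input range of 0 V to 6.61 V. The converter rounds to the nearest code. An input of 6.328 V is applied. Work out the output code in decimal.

LSB = 6.61 V / 32768 = 201.72 µV.
Input sits at 31370.031 steps above V_low.
Round → code 31370.

code 31370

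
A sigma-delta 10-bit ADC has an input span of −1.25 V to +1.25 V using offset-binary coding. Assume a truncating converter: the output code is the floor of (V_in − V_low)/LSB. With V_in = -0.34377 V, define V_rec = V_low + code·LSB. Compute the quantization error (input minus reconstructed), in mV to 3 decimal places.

0.468 mV

One LSB is 2.5 V / 1024 = 2.441 mV.
(V_in − V_low)/LSB = (-0.34377 − (−1.25))/0.00244141 = 371.1918 → code 371 (floor).
Reconstructed: -0.34423828 V.
Difference: 0.000468281 V → 0.468 mV.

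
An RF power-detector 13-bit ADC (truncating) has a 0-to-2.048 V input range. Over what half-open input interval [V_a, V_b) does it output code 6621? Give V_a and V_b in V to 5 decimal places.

LSB = 2.048/2^13 = 250.00 µV.
V_a = V_low + 6621·LSB = 1.65525 V; V_b = V_low + 6622·LSB = 1.6555 V.

[1.65525 V, 1.65550 V)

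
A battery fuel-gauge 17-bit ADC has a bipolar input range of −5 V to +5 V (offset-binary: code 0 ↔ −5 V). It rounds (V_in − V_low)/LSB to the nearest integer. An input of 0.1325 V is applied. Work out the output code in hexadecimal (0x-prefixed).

code 0x106C9 (decimal 67273)

Full-scale span = 10 V; LSB = 10/2^17 = 76.29 µV.
(0.1325 − (−5)) / 7.62939e-05 = 67272.704 LSBs.
Round → code 67273.
In hexadecimal (0x-prefixed): 0x106C9.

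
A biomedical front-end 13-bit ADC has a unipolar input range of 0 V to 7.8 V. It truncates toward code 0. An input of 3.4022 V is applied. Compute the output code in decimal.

Full-scale span = 7.8 V; LSB = 7.8/2^13 = 0.952 mV.
(V_in − V_low)/LSB = (3.4022 − 0) / 0.000952148 = 3573.182.
Floor → code 3573.

code 3573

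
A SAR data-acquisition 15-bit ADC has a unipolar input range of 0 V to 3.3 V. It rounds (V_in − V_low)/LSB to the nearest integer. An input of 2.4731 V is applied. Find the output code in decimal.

code 24557

LSB = 3.3 V / 32768 = 100.71 µV.
(2.4731 − 0) / 0.000100708 = 24557.134 LSBs.
Round → code 24557.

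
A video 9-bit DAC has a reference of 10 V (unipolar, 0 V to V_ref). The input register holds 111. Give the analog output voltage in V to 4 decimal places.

LSB = 10 V / 2^9 = 19.531 mV.
V_out = 0 + 111 × 0.0195312 V = 2.16797 V.

2.1680 V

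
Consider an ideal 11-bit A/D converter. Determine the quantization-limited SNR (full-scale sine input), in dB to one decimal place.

68.0 dB

SNR ≈ 6.02·N + 1.76 dB = 6.02·11 + 1.76 = 67.98 dB.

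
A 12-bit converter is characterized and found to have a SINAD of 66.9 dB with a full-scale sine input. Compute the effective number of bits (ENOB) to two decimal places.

10.82 bits

ENOB = (SINAD − 1.76) / 6.02 = (66.9 − 1.76)/6.02 = 10.821.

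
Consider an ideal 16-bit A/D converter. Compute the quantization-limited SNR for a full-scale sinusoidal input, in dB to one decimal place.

SNR ≈ 6.02·N + 1.76 dB = 6.02·16 + 1.76 = 98.08 dB.

98.1 dB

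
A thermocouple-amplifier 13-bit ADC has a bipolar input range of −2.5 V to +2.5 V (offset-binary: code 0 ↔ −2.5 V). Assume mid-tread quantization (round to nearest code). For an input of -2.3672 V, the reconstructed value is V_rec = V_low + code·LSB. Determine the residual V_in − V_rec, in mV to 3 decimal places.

-0.257 mV

Step size: 5 V ÷ 2^13 = 0.610 mV.
(V_in − V_low)/LSB = (-2.3672 − (−2.5))/0.000610352 = 217.5795 → code 218 (round).
V_rec = (−2.5) + 218·0.000610352 = -2.3669434 V.
Error = -2.3672 − (−2.3669434) = -0.000256641 V = -0.257 mV.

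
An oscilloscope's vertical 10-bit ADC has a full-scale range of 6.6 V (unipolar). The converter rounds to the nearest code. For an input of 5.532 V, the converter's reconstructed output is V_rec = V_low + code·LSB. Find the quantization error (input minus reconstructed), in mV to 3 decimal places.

1.922 mV

One LSB is 6.6 V / 1024 = 6.445 mV.
(5.532 − 0)/0.00644531 = 858.2982; round gives code 858.
Code 858 maps back to 0 + 858×0.00644531 V = 5.5300781 V.
V_in − V_rec = 0.00192187 V = 1.922 mV.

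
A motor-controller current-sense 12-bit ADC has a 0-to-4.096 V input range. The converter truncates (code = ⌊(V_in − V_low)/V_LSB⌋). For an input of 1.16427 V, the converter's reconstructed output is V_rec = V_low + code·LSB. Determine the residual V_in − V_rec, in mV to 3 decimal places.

0.270 mV

Step size: 4.096 V ÷ 2^12 = 1.000 mV.
(V_in − V_low)/LSB = (1.16427 − 0)/0.001 = 1164.2700 → code 1164 (floor).
V_rec = 0 + 1164·0.001 = 1.164 V.
Error = 1.16427 − 1.164 = 0.00027 V = 0.270 mV.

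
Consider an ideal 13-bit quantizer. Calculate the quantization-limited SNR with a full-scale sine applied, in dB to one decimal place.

80.0 dB

SNR ≈ 6.02·N + 1.76 dB = 6.02·13 + 1.76 = 80.02 dB.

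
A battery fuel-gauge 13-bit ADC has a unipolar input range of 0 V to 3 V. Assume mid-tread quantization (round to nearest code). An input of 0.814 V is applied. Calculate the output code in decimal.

code 2223

LSB = 3 V / 8192 = 366.21 µV.
Input sits at 2222.763 steps above V_low.
round(2222.763) = 2223.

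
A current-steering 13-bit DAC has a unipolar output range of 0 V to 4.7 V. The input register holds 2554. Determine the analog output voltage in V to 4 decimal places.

LSB = 4.7 V / 2^13 = 0.574 mV.
V_out = 0 + 2554 × 0.00057373 V = 1.46531 V.

1.4653 V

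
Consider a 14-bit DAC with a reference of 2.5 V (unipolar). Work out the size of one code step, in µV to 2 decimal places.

Full-scale span = 2.5 V.
LSB = 2.5 / 2^14 = 2.5 / 16384 = 0.000152588 V = 152.59 µV.

152.59 µV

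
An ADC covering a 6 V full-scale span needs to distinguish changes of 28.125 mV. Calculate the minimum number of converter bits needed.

Number of steps required ≥ 6 V / 28.125 mV = 213.33.
Need 2^N ≥ 213.33; 2^7 = 128, 2^8 = 256.
Minimum N = 8.

8 bits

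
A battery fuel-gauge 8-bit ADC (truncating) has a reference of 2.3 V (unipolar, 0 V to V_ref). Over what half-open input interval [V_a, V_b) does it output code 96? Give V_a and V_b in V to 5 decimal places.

LSB = 2.3/2^8 = 8.984 mV.
V_a = V_low + 96·LSB = 0.8625 V; V_b = V_low + 97·LSB = 0.871484 V.

[0.86250 V, 0.87148 V)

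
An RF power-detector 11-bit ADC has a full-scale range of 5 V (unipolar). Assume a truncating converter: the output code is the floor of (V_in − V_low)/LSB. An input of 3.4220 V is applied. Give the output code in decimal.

code 1401

LSB = 5 V / 2048 = 2.441 mV.
(3.4220 − 0) / 0.00244141 = 1401.651 LSBs.
Floor → code 1401.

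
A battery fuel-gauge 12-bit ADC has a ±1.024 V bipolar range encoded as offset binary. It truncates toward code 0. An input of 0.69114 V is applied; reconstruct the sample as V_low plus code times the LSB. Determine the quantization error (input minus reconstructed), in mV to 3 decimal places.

0.140 mV

One LSB is 2.048 V / 4096 = 0.500 mV.
(0.69114 − (−1.024))/0.0005 = 3430.2800; ⌊·⌋ gives code 3430.
Reconstructed: 0.691 V.
Difference: 0.00014 V → 0.140 mV.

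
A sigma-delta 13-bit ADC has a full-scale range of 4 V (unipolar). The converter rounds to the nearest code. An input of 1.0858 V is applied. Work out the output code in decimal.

With 8192 levels over 4 V, one step is 488.28 µV.
(1.0858 − 0) / 0.000488281 = 2223.718 LSBs.
Round → code 2224.

code 2224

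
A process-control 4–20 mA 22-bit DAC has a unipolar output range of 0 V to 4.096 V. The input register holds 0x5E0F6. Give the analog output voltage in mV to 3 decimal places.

LSB = 4.096 V / 2^22 = 0.98 µV.
Code 0x5E0F6 = 385270 decimal.
V_out = 0 + 385270 × 9.76563e-07 V = 0.37624 V.
= 376.240 mV.

376.240 mV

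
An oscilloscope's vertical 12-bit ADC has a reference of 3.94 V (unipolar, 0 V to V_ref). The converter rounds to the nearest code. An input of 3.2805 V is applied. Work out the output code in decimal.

code 3410

Full-scale span = 3.94 V; LSB = 3.94/2^12 = 0.962 mV.
(3.2805 − 0) / 0.000961914 = 3410.388 LSBs.
Round → code 3410.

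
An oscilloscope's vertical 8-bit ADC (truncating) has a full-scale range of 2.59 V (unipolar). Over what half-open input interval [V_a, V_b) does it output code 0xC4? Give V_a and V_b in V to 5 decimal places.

LSB = 2.59/2^8 = 10.117 mV.
Code 0xC4 = 196 decimal.
V_a = V_low + 196·LSB = 1.98297 V; V_b = V_low + 197·LSB = 1.99309 V.

[1.98297 V, 1.99309 V)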